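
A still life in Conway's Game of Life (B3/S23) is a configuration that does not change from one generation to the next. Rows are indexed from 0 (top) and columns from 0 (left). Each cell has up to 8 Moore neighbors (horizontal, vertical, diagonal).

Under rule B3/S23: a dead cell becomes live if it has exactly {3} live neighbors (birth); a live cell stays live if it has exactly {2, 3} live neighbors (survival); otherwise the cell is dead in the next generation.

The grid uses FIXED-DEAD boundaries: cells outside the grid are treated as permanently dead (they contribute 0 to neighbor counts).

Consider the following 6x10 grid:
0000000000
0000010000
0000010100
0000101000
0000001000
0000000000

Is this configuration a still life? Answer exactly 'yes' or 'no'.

Answer: no

Derivation:
Compute generation 1 and compare to generation 0 (given above):
Generation 1:
0000000000
0000001000
0000110000
0000001100
0000010000
0000000000
Cell (1,5) differs: gen0=1 vs gen1=0 -> NOT a still life.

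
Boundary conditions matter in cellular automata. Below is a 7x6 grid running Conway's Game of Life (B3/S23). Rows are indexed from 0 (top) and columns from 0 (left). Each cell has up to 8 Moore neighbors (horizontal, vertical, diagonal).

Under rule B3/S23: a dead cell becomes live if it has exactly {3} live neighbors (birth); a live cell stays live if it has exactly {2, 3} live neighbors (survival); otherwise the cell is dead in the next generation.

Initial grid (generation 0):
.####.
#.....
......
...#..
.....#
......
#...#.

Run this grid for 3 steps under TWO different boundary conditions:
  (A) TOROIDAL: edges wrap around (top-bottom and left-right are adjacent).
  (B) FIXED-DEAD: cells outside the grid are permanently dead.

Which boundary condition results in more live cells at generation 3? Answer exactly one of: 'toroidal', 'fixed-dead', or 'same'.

Under TOROIDAL boundary, generation 3:
......
......
......
......
.....#
.....#
.....#
Population = 3

Under FIXED-DEAD boundary, generation 3:
......
.#.#..
..#...
......
......
......
......
Population = 3

Comparison: toroidal=3, fixed-dead=3 -> same

Answer: same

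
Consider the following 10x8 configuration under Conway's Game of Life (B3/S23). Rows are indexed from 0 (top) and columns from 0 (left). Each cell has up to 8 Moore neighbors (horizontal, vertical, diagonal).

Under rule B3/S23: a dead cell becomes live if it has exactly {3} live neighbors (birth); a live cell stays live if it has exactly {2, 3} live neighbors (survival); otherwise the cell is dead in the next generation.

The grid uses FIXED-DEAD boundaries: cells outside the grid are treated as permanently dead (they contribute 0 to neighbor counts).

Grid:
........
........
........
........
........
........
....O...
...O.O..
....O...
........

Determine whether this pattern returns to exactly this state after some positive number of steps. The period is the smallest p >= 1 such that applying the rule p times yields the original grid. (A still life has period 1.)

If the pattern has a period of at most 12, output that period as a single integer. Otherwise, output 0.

Answer: 1

Derivation:
Simulating and comparing each generation to the original:
Gen 0 (original, given above): 4 live cells
Gen 1: 4 live cells, MATCHES original -> period = 1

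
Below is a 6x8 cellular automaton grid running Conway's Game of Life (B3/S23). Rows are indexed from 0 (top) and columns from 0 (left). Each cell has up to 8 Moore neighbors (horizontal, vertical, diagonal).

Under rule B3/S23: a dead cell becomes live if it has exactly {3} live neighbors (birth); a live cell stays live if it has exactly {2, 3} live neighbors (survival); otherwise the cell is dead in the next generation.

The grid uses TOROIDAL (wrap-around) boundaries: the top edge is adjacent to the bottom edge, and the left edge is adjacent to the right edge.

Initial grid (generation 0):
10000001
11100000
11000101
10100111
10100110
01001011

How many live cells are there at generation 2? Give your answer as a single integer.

Answer: 13

Derivation:
Simulating step by step:
Generation 0 (given above): 22 live cells
Generation 1: 11 live cells
00100010
00100010
00000100
00101000
00111000
01000000
Generation 2: 13 live cells
01100000
00000110
00010100
00101100
01101000
01000000
Population at generation 2: 13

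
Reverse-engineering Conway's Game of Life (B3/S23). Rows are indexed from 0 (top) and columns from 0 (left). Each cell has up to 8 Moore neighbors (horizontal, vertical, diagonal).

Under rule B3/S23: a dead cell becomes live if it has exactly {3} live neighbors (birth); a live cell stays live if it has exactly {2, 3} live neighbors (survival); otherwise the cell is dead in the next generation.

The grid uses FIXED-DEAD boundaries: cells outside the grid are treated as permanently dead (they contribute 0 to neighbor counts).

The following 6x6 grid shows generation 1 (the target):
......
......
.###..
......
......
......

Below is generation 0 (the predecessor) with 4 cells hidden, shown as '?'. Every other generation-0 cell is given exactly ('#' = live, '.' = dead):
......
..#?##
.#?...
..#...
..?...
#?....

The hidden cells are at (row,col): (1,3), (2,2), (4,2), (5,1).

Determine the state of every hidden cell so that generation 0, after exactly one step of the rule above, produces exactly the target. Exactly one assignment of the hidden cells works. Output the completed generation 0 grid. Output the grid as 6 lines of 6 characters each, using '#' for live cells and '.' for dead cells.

Answer: ......
..#.##
.#....
..#...
......
#.....

Derivation:
Hidden generation-0 cells (in order): (1,3), (2,2), (4,2), (5,1).
A hidden cell only influences target cells in its own 3x3 neighborhood. Try each of the 2^4 = 16 assignments, step the completed generation 0 forward once under B3/S23, and compare with the target:
  (1,3)=. (2,2)=. (4,2)=. (5,1)=. -> step reproduces the target at every cell -> ACCEPT
  (1,3)=. (2,2)=. (4,2)=. (5,1)=# -> step gives (4,1)='#' but target has '.' -> reject
  (1,3)=. (2,2)=. (4,2)=# (5,1)=. -> step gives (3,1)='#' but target has '.' -> reject
  (1,3)=. (2,2)=. (4,2)=# (5,1)=# -> step gives (3,1)='#' but target has '.' -> reject
  (1,3)=. (2,2)=# (4,2)=. (5,1)=. -> step gives (1,1)='#' but target has '.' -> reject
  (1,3)=. (2,2)=# (4,2)=. (5,1)=# -> step gives (1,1)='#' but target has '.' -> reject
  (1,3)=. (2,2)=# (4,2)=# (5,1)=. -> step gives (1,1)='#' but target has '.' -> reject
  (1,3)=. (2,2)=# (4,2)=# (5,1)=# -> step gives (1,1)='#' but target has '.' -> reject
  (1,3)=# (2,2)=. (4,2)=. (5,1)=. -> step gives (0,3)='#' but target has '.' -> reject
  (1,3)=# (2,2)=. (4,2)=. (5,1)=# -> step gives (0,3)='#' but target has '.' -> reject
  (1,3)=# (2,2)=. (4,2)=# (5,1)=. -> step gives (0,3)='#' but target has '.' -> reject
  (1,3)=# (2,2)=. (4,2)=# (5,1)=# -> step gives (0,3)='#' but target has '.' -> reject
  (1,3)=# (2,2)=# (4,2)=. (5,1)=. -> step gives (0,3)='#' but target has '.' -> reject
  (1,3)=# (2,2)=# (4,2)=. (5,1)=# -> step gives (0,3)='#' but target has '.' -> reject
  (1,3)=# (2,2)=# (4,2)=# (5,1)=. -> step gives (0,3)='#' but target has '.' -> reject
  (1,3)=# (2,2)=# (4,2)=# (5,1)=# -> step gives (0,3)='#' but target has '.' -> reject
Unique solution: (1,3)=dead, (2,2)=dead, (4,2)=dead, (5,1)=dead.
Check: live-neighbor counts of every cell in the completed generation 0:
011222
121211
123322
121100
121100
010000
Applying B3/S23 to generation 0 with these counts gives:
......
......
.###..
......
......
......
which matches the target exactly.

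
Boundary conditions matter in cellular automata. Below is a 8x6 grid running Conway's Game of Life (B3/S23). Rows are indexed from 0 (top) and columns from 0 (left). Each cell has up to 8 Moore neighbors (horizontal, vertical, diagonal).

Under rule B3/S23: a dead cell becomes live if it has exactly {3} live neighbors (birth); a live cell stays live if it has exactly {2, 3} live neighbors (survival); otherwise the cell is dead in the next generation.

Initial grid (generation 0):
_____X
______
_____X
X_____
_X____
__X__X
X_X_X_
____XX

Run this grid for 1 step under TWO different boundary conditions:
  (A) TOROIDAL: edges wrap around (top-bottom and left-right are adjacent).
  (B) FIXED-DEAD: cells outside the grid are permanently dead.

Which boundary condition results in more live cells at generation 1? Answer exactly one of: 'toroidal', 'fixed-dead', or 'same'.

Answer: toroidal

Derivation:
Under TOROIDAL boundary, generation 1:
____XX
______
______
X_____
XX____
X_XX_X
XX__X_
X__XX_
Population = 15

Under FIXED-DEAD boundary, generation 1:
______
______
______
______
_X____
__XX__
_X__X_
___XXX
Population = 8

Comparison: toroidal=15, fixed-dead=8 -> toroidal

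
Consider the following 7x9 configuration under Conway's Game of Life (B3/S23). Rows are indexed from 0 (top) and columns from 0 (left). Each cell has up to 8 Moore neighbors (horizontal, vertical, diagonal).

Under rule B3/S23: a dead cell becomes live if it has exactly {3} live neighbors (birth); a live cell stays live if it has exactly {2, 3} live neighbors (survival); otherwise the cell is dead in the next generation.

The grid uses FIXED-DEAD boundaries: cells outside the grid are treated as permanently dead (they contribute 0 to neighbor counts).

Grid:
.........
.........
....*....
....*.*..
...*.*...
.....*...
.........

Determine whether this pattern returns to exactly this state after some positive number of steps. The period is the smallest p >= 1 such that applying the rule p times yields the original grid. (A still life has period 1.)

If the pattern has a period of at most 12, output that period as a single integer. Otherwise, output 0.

Answer: 2

Derivation:
Simulating and comparing each generation to the original:
Gen 0 (original, given above): 6 live cells
Gen 1: 6 live cells, differs from original
Gen 2: 6 live cells, MATCHES original -> period = 2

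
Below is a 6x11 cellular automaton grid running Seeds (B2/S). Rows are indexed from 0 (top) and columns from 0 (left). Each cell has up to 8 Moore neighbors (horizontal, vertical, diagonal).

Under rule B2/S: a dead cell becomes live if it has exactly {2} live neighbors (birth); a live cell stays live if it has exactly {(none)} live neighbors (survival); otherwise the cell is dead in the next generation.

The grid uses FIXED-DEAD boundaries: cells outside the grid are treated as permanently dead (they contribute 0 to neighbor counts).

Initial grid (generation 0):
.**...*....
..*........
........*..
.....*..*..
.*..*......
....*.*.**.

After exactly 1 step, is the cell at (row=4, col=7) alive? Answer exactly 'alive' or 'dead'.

Answer: dead

Derivation:
Simulating step by step:
Generation 0 (given above): 13 live cells
Generation 1: 12 live cells
...*.......
...*...*...
.......*.*.
....*..*.*.
...*..*....
...*...*...

Cell (4,7) at generation 1: 0 -> dead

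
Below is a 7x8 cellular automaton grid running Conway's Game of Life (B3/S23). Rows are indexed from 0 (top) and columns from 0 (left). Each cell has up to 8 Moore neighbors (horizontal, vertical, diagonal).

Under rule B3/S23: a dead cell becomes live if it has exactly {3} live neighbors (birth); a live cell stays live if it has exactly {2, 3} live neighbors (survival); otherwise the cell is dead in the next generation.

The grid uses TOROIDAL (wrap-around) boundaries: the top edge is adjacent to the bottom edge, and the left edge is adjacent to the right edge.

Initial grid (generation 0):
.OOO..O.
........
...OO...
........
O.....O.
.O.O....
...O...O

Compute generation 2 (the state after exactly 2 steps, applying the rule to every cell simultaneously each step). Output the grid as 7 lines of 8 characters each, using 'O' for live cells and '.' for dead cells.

Simulating step by step:
Generation 0 (given above): 12 live cells
Generation 1: 10 live cells
..OO....
....O...
........
........
........
O.O....O
OO.OO...
Generation 2: 10 live cells
(generation 2 grid is the final answer)

Answer: .OO.....
...O....
........
........
........
O.OO...O
O...O..O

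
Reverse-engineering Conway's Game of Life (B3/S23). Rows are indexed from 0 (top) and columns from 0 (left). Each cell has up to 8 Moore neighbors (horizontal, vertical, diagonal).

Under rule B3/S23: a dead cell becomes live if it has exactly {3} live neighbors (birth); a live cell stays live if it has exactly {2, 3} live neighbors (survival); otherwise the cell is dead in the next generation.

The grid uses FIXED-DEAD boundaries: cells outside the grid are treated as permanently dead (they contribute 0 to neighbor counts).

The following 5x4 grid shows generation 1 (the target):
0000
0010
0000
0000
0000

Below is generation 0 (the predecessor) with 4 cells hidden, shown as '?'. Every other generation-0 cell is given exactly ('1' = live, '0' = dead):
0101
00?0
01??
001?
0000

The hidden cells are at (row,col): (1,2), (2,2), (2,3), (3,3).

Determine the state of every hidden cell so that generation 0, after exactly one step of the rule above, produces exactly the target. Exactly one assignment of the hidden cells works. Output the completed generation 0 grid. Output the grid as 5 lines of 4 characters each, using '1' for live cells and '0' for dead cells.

Hidden generation-0 cells (in order): (1,2), (2,2), (2,3), (3,3).
A hidden cell only influences target cells in its own 3x3 neighborhood. Try each of the 2^4 = 16 assignments, step the completed generation 0 forward once under B3/S23, and compare with the target:
  (1,2)=0 (2,2)=0 (2,3)=0 (3,3)=0 -> step reproduces the target at every cell -> ACCEPT
  (1,2)=0 (2,2)=0 (2,3)=0 (3,3)=1 -> step gives (2,2)='1' but target has '0' -> reject
  (1,2)=0 (2,2)=0 (2,3)=1 (3,3)=0 -> step gives (1,2)='0' but target has '1' -> reject
  (1,2)=0 (2,2)=0 (2,3)=1 (3,3)=1 -> step gives (1,2)='0' but target has '1' -> reject
  (1,2)=0 (2,2)=1 (2,3)=0 (3,3)=0 -> step gives (1,1)='1' but target has '0' -> reject
  (1,2)=0 (2,2)=1 (2,3)=0 (3,3)=1 -> step gives (1,1)='1' but target has '0' -> reject
  (1,2)=0 (2,2)=1 (2,3)=1 (3,3)=0 -> step gives (1,1)='1' but target has '0' -> reject
  (1,2)=0 (2,2)=1 (2,3)=1 (3,3)=1 -> step gives (1,1)='1' but target has '0' -> reject
  (1,2)=1 (2,2)=0 (2,3)=0 (3,3)=0 -> step gives (0,2)='1' but target has '0' -> reject
  (1,2)=1 (2,2)=0 (2,3)=0 (3,3)=1 -> step gives (0,2)='1' but target has '0' -> reject
  (1,2)=1 (2,2)=0 (2,3)=1 (3,3)=0 -> step gives (0,2)='1' but target has '0' -> reject
  (1,2)=1 (2,2)=0 (2,3)=1 (3,3)=1 -> step gives (0,2)='1' but target has '0' -> reject
  (1,2)=1 (2,2)=1 (2,3)=0 (3,3)=0 -> step gives (0,2)='1' but target has '0' -> reject
  (1,2)=1 (2,2)=1 (2,3)=0 (3,3)=1 -> step gives (0,2)='1' but target has '0' -> reject
  (1,2)=1 (2,2)=1 (2,3)=1 (3,3)=0 -> step gives (0,2)='1' but target has '0' -> reject
  (1,2)=1 (2,2)=1 (2,3)=1 (3,3)=1 -> step gives (0,2)='1' but target has '0' -> reject
Unique solution: (1,2)=dead, (2,2)=dead, (2,3)=dead, (3,3)=dead.
Check: live-neighbor counts of every cell in the completed generation 0:
1020
2231
1121
1211
0111
Applying B3/S23 to generation 0 with these counts gives:
0000
0010
0000
0000
0000
which matches the target exactly.

Answer: 0101
0000
0100
0010
0000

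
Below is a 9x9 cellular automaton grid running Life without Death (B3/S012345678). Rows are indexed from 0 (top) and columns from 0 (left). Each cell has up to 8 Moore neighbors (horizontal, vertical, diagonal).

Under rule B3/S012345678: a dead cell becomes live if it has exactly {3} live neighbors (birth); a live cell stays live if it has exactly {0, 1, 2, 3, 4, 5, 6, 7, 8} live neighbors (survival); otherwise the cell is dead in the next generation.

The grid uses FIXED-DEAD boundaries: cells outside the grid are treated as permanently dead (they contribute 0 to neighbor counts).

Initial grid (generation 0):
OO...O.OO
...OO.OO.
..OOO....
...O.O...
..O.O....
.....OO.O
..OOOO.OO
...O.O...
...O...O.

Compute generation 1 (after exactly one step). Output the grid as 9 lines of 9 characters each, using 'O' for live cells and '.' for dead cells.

Answer: OO..OO.OO
.O.OO.OOO
..OOO.O..
...O.O...
..OOO.O..
..O..OO.O
..OOOO.OO
...O.O.OO
...OO..O.

Derivation:
Simulating step by step:
Generation 0 (given above): 29 live cells
Generation 1: 39 live cells
(generation 1 grid is the final answer)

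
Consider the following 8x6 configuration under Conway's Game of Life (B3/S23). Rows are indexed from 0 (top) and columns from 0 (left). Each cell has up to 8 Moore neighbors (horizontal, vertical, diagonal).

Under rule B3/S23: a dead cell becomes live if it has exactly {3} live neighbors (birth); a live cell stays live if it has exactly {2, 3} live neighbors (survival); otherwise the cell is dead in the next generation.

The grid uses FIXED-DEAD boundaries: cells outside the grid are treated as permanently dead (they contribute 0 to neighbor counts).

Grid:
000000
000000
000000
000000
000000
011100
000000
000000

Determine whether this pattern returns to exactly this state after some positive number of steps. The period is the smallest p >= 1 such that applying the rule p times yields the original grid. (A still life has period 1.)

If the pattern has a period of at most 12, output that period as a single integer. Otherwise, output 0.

Simulating and comparing each generation to the original:
Gen 0 (original, given above): 3 live cells
Gen 1: 3 live cells, differs from original
Gen 2: 3 live cells, MATCHES original -> period = 2

Answer: 2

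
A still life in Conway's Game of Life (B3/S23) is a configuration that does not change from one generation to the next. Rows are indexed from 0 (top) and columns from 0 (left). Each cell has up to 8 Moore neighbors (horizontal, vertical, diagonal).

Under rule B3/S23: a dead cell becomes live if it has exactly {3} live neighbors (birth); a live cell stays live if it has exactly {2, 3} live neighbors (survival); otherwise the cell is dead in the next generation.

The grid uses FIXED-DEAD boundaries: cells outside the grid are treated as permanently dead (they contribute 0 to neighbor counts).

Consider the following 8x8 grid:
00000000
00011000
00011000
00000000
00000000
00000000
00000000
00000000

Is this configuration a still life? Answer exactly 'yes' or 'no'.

Compute generation 1 and compare to generation 0 (given above):
Generation 1:
00000000
00011000
00011000
00000000
00000000
00000000
00000000
00000000
The grids are IDENTICAL -> still life.

Answer: yes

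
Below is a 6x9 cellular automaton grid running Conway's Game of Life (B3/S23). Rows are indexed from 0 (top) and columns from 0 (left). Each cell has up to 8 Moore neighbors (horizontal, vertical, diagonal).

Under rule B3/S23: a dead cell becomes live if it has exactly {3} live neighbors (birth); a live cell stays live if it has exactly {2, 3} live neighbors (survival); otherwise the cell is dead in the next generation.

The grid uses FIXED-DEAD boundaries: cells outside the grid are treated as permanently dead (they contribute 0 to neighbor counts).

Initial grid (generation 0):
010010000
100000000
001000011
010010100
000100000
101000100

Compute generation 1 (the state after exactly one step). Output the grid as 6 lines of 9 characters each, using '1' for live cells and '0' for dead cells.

Simulating step by step:
Generation 0 (given above): 13 live cells
Generation 1: 10 live cells
(generation 1 grid is the final answer)

Answer: 000000000
010000000
010000010
001100010
011101000
000000000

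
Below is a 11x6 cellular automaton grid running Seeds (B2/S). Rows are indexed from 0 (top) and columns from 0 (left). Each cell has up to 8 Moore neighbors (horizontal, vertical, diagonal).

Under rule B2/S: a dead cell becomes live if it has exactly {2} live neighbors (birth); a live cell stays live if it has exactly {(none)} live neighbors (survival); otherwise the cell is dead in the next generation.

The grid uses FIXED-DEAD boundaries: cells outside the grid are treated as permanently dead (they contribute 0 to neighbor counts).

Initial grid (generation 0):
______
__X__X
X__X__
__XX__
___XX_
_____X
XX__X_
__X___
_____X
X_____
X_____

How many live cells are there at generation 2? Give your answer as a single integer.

Simulating step by step:
Generation 0 (given above): 16 live cells
Generation 1: 18 live cells
______
_X_XX_
______
_X____
_____X
XXX___
__XX_X
X__XXX
_X____
_X____
_X____
Generation 2: 13 live cells
__XXX_
__X___
XX_XX_
______
______
_____X
______
______
___X_X
______
X_X___
Population at generation 2: 13

Answer: 13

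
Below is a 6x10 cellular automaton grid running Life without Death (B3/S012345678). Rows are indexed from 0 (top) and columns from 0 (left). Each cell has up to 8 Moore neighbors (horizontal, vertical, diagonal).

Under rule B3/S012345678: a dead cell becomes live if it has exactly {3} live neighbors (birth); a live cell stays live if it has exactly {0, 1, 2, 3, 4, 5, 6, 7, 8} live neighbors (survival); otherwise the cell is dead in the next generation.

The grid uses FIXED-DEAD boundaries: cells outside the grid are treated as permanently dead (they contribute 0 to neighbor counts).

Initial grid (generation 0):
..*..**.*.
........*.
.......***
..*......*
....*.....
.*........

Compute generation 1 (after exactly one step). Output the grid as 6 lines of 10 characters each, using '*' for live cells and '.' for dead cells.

Simulating step by step:
Generation 0 (given above): 12 live cells
Generation 1: 14 live cells
(generation 1 grid is the final answer)

Answer: ..*..****.
......*.*.
.......***
..*......*
....*.....
.*........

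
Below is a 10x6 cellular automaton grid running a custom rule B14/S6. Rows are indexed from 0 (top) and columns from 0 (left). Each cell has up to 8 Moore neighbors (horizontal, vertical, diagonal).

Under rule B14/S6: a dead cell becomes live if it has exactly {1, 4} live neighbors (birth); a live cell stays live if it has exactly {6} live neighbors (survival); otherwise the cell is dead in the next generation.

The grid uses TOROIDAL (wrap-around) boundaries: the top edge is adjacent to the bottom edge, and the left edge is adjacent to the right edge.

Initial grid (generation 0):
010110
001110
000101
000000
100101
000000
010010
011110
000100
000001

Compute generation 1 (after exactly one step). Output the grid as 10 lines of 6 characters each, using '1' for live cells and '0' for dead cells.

Answer: 001000
000000
110010
010010
011000
000000
001100
000000
001010
010010

Derivation:
Simulating step by step:
Generation 0 (given above): 19 live cells
Generation 1: 14 live cells
(generation 1 grid is the final answer)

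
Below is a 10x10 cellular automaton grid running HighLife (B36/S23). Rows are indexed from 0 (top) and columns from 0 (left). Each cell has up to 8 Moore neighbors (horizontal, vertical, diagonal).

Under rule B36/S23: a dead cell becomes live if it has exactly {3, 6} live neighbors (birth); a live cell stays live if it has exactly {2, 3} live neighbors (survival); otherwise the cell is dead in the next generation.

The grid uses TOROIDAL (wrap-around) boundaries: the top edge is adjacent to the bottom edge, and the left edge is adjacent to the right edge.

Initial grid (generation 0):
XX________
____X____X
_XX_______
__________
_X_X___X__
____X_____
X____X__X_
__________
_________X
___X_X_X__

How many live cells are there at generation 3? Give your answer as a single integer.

Answer: 0

Derivation:
Simulating step by step:
Generation 0 (given above): 17 live cells
Generation 1: 7 live cells
X___X_____
__X_______
__________
_X________
__________
____X_____
__________
_________X
__________
X_________
Generation 2: 1 live cells
_X________
__________
__________
__________
__________
__________
__________
__________
__________
__________
Generation 3: 0 live cells
__________
__________
__________
__________
__________
__________
__________
__________
__________
__________
Population at generation 3: 0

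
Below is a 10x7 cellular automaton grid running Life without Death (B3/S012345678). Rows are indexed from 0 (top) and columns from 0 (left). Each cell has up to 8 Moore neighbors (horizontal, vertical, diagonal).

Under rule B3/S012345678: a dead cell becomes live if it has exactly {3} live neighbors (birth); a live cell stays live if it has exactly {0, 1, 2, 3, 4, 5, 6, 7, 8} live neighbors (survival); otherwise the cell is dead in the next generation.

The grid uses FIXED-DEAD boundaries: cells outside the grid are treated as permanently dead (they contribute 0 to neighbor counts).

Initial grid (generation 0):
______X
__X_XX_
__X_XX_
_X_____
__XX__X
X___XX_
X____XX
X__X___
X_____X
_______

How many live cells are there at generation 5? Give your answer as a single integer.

Answer: 47

Derivation:
Simulating step by step:
Generation 0 (given above): 21 live cells
Generation 1: 35 live cells
_____XX
__X_XXX
_XX_XX_
_X__XX_
_XXXXXX
XX_XXX_
XX___XX
XX_X_XX
X_____X
_______
Generation 2: 43 live cells
____XXX
_XX_XXX
_XX_XX_
XX__XX_
_XXXXXX
XX_XXX_
XX_X_XX
XXXXXXX
XX___XX
_______
Generation 3: 45 live cells
___XXXX
_XX_XXX
_XX_XX_
XX__XX_
_XXXXXX
XX_XXX_
XX_X_XX
XXXXXXX
XX_X_XX
_______
Generation 4: 46 live cells
__XXXXX
_XX_XXX
_XX_XX_
XX__XX_
_XXXXXX
XX_XXX_
XX_X_XX
XXXXXXX
XX_X_XX
_______
Generation 5: 47 live cells
_XXXXXX
_XX_XXX
_XX_XX_
XX__XX_
_XXXXXX
XX_XXX_
XX_X_XX
XXXXXXX
XX_X_XX
_______
Population at generation 5: 47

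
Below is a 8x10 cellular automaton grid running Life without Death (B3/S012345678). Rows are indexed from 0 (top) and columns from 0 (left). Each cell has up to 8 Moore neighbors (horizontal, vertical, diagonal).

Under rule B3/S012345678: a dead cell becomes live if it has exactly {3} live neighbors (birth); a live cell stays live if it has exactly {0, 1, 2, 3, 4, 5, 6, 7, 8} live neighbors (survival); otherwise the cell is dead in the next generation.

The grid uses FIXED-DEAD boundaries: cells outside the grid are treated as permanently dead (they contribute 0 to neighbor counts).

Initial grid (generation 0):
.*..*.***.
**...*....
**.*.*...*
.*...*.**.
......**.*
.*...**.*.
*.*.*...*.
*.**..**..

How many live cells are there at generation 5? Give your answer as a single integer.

Answer: 53

Derivation:
Simulating step by step:
Generation 0 (given above): 33 live cells
Generation 1: 43 live cells
**..*****.
**...*.**.
**.*.*..**
***.**.***
......**.*
.*...**.**
*.*.*...*.
*.**..**..
Generation 2: 48 live cells
**..*****.
**...*.**.
**.*.*..**
******.***
*.*.*.**.*
.*...**.**
*.*.*...**
*.**..**..
Generation 3: 52 live cells
**..*****.
**...*.**.
**.*.*..**
******.***
*.*.*.**.*
***.***.**
*.*.*...**
*.**..***.
Generation 4: 53 live cells
**..*****.
**...*.**.
**.*.*..**
******.***
*.*.*.**.*
***.***.**
*.*.*...**
*.**..****
Generation 5: 53 live cells
**..*****.
**...*.**.
**.*.*..**
******.***
*.*.*.**.*
***.***.**
*.*.*...**
*.**..****
Population at generation 5: 53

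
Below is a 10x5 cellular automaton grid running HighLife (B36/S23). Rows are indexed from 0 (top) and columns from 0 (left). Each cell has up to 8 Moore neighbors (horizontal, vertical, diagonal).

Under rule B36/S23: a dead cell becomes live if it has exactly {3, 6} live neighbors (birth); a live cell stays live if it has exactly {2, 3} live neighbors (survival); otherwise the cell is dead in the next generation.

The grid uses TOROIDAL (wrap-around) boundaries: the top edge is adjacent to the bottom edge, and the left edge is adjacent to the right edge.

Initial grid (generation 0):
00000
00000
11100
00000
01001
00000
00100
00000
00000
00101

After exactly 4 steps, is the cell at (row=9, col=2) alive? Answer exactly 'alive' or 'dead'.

Simulating step by step:
Generation 0 (given above): 8 live cells
Generation 1: 3 live cells
00000
01000
01000
00100
00000
00000
00000
00000
00000
00000
Generation 2: 2 live cells
00000
00000
01100
00000
00000
00000
00000
00000
00000
00000
Generation 3: 0 live cells
00000
00000
00000
00000
00000
00000
00000
00000
00000
00000
Generation 4: 0 live cells
00000
00000
00000
00000
00000
00000
00000
00000
00000
00000

Cell (9,2) at generation 4: 0 -> dead

Answer: dead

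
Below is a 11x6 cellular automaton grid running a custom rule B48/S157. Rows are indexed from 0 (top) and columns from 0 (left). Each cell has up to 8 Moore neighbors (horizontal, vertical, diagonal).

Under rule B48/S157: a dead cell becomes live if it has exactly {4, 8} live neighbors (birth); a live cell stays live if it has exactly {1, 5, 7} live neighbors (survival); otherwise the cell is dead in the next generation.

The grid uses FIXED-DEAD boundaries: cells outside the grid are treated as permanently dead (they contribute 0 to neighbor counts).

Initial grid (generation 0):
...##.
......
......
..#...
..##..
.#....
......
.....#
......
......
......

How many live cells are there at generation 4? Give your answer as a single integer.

Simulating step by step:
Generation 0 (given above): 7 live cells
Generation 1: 3 live cells
...##.
......
......
......
......
.#....
......
......
......
......
......
Generation 2: 2 live cells
...##.
......
......
......
......
......
......
......
......
......
......
Generation 3: 2 live cells
...##.
......
......
......
......
......
......
......
......
......
......
Generation 4: 2 live cells
...##.
......
......
......
......
......
......
......
......
......
......
Population at generation 4: 2

Answer: 2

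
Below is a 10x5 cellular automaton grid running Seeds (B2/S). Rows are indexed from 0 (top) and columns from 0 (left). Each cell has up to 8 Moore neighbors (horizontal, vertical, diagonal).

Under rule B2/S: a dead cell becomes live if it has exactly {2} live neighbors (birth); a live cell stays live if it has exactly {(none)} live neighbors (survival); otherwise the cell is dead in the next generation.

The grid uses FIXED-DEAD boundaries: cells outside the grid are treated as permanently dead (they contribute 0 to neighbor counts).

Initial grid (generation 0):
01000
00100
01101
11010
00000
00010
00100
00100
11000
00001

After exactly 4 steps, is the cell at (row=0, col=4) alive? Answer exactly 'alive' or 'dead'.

Simulating step by step:
Generation 0 (given above): 14 live cells
Generation 1: 15 live cells
00100
10000
00000
00001
11011
00100
01000
10010
00110
11000
Generation 2: 11 live cells
01000
01000
00000
11100
00000
00001
10010
00001
00001
00010
Generation 3: 9 live cells
10100
10100
00000
00000
10110
00010
00000
00000
00000
00001
Generation 4: 10 live cells
00010
00010
01000
01110
01001
01001
00000
00000
00000
00000

Cell (0,4) at generation 4: 0 -> dead

Answer: dead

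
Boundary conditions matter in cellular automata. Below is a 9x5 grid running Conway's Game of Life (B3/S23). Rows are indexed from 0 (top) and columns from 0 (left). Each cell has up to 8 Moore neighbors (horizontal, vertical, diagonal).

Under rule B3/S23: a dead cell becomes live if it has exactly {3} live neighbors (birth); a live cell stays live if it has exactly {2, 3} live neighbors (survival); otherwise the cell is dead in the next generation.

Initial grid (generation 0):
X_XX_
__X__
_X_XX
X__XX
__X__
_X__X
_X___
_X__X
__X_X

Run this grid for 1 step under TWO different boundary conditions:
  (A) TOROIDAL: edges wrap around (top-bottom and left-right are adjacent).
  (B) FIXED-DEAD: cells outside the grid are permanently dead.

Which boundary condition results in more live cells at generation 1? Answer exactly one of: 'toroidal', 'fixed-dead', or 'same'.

Answer: fixed-dead

Derivation:
Under TOROIDAL boundary, generation 1:
__X_X
X____
_X___
XX___
_XX__
XXX__
_XX__
_XXX_
__X_X
Population = 18

Under FIXED-DEAD boundary, generation 1:
_XXX_
____X
_X__X
_X__X
_XX_X
_XX__
XXX__
_XXX_
___X_
Population = 20

Comparison: toroidal=18, fixed-dead=20 -> fixed-dead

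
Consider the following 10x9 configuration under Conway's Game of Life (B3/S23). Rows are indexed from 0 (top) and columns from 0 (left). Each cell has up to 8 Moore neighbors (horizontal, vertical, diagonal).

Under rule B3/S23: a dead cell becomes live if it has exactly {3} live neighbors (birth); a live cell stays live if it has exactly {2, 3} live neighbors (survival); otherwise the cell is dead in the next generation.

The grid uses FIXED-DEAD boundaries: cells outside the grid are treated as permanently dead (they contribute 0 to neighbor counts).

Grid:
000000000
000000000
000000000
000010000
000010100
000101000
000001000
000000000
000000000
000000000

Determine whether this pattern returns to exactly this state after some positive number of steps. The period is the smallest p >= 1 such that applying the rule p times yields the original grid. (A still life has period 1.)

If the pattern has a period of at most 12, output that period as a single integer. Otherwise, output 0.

Answer: 2

Derivation:
Simulating and comparing each generation to the original:
Gen 0 (original, given above): 6 live cells
Gen 1: 6 live cells, differs from original
Gen 2: 6 live cells, MATCHES original -> period = 2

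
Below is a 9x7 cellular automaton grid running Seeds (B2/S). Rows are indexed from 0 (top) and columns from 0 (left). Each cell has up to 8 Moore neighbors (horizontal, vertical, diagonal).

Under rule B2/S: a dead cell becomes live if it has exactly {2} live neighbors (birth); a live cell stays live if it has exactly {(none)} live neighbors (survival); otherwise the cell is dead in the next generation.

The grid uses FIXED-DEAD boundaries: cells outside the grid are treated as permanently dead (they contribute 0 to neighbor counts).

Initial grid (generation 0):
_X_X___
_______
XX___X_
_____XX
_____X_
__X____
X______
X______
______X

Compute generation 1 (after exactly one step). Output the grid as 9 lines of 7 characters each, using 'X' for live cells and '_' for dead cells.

Answer: __X____
____X__
____X__
XX_____
____X__
_X_____
_______
_X_____
_______

Derivation:
Simulating step by step:
Generation 0 (given above): 12 live cells
Generation 1: 8 live cells
(generation 1 grid is the final answer)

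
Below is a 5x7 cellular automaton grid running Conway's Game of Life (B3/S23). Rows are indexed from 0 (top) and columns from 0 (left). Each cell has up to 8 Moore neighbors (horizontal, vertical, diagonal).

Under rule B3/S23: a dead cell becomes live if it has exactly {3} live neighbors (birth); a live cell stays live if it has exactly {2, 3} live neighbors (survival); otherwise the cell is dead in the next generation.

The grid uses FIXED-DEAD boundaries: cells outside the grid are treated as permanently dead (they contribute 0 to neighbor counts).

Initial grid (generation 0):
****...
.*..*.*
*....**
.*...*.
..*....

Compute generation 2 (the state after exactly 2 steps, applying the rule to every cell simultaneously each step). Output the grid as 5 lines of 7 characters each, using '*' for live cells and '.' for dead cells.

Simulating step by step:
Generation 0 (given above): 13 live cells
Generation 1: 14 live cells
****...
...**.*
**..*.*
.*...**
.......
Generation 2: 15 live cells
(generation 2 grid is the final answer)

Answer: .****..
....*..
*****.*
**...**
.......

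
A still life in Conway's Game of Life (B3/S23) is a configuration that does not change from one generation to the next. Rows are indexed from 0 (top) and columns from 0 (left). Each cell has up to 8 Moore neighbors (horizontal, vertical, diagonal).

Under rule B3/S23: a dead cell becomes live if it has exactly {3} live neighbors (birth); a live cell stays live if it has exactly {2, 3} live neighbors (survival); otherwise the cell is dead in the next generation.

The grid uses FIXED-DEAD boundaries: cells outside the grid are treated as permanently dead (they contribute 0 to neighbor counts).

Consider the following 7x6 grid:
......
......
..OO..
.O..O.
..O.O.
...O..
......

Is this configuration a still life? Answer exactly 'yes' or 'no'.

Answer: yes

Derivation:
Compute generation 1 and compare to generation 0 (given above):
Generation 1:
......
......
..OO..
.O..O.
..O.O.
...O..
......
The grids are IDENTICAL -> still life.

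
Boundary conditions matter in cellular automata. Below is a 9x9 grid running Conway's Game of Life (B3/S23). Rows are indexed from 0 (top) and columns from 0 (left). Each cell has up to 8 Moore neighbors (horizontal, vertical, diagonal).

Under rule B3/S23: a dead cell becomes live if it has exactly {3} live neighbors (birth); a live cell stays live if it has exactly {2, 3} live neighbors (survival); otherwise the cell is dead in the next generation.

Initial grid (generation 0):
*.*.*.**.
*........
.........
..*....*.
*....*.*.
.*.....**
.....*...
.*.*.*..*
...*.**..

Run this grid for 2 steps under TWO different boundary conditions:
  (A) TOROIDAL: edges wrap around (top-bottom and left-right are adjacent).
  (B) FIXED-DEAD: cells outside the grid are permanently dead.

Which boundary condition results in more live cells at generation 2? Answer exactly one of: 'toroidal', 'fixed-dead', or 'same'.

Answer: toroidal

Derivation:
Under TOROIDAL boundary, generation 2:
.*.**....
..*.....*
*......*.
*......**
.*....*..
.........
**.*.**..
..*.***..
.*.*.**.*
Population = 26

Under FIXED-DEAD boundary, generation 2:
.........
.........
.........
.........
......***
.........
...*.**.*
.**.*....
.....**..
Population = 12

Comparison: toroidal=26, fixed-dead=12 -> toroidal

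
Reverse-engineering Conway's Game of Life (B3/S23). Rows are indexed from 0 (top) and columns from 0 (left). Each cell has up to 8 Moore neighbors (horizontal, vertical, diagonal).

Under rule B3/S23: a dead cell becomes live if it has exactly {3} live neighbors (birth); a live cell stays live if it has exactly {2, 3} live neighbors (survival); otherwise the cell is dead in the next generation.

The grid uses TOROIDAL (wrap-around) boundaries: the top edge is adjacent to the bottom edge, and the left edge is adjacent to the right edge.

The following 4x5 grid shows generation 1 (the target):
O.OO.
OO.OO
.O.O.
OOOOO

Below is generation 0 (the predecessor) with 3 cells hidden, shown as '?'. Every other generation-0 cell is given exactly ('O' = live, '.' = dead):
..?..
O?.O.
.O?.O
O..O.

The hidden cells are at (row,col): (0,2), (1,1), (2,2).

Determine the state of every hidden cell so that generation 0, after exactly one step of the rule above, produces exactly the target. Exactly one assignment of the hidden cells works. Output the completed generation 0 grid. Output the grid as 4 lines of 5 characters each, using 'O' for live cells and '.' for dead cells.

Hidden generation-0 cells (in order): (0,2), (1,1), (2,2).
A hidden cell only influences target cells in its own 3x3 neighborhood. Try each of the 2^3 = 8 assignments, step the completed generation 0 forward once under B3/S23, and compare with the target:
  (0,2)=. (1,1)=. (2,2)=. -> step gives (0,0)='.' but target has 'O' -> reject
  (0,2)=. (1,1)=. (2,2)=O -> step gives (0,0)='.' but target has 'O' -> reject
  (0,2)=. (1,1)=O (2,2)=. -> step gives (0,1)='O' but target has '.' -> reject
  (0,2)=. (1,1)=O (2,2)=O -> step gives (0,1)='O' but target has '.' -> reject
  (0,2)=O (1,1)=. (2,2)=. -> step gives (0,0)='.' but target has 'O' -> reject
  (0,2)=O (1,1)=. (2,2)=O -> step gives (0,0)='.' but target has 'O' -> reject
  (0,2)=O (1,1)=O (2,2)=. -> step reproduces the target at every cell -> ACCEPT
  (0,2)=O (1,1)=O (2,2)=O -> step gives (1,1)='.' but target has 'O' -> reject
Unique solution: (0,2)=live, (1,1)=live, (2,2)=dead.
Check: live-neighbor counts of every cell in the completed generation 0:
34334
33423
53434
23323
Applying B3/S23 to generation 0 with these counts gives:
O.OO.
OO.OO
.O.O.
OOOOO
which matches the target exactly.

Answer: ..O..
OO.O.
.O..O
O..O.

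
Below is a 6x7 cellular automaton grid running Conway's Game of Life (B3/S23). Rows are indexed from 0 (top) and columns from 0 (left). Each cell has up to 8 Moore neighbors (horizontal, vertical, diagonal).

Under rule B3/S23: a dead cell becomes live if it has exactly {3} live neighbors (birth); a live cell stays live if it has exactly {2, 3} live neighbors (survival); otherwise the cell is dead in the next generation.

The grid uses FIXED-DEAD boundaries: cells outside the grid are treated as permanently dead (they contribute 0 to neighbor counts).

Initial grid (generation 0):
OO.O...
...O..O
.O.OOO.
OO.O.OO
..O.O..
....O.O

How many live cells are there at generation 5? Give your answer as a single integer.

Simulating step by step:
Generation 0 (given above): 18 live cells
Generation 1: 17 live cells
..O....
OO.O.O.
OO.O...
OO....O
.OO.O.O
...O.O.
Generation 2: 18 live cells
.OO....
O..OO..
....O..
...O.O.
OOOOO.O
..OOOO.
Generation 3: 13 live cells
.OOO...
.OOOO..
.....O.
.O...O.
.O....O
.....O.
Generation 4: 11 live cells
.O..O..
.O..O..
.O.O.O.
.....OO
.....OO
.......
Generation 5: 10 live cells
.......
OO.OOO.
..O..OO
.......
.....OO
.......
Population at generation 5: 10

Answer: 10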